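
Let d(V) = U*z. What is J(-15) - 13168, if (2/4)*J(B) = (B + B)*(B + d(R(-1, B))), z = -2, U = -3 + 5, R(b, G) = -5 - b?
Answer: -12028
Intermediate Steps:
U = 2
d(V) = -4 (d(V) = 2*(-2) = -4)
J(B) = 4*B*(-4 + B) (J(B) = 2*((B + B)*(B - 4)) = 2*((2*B)*(-4 + B)) = 2*(2*B*(-4 + B)) = 4*B*(-4 + B))
J(-15) - 13168 = 4*(-15)*(-4 - 15) - 13168 = 4*(-15)*(-19) - 13168 = 1140 - 13168 = -12028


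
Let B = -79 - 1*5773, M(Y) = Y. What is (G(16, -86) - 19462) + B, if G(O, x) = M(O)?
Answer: -25298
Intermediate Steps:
G(O, x) = O
B = -5852 (B = -79 - 5773 = -5852)
(G(16, -86) - 19462) + B = (16 - 19462) - 5852 = -19446 - 5852 = -25298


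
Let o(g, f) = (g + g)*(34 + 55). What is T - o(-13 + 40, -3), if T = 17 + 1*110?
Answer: -4679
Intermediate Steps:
o(g, f) = 178*g (o(g, f) = (2*g)*89 = 178*g)
T = 127 (T = 17 + 110 = 127)
T - o(-13 + 40, -3) = 127 - 178*(-13 + 40) = 127 - 178*27 = 127 - 1*4806 = 127 - 4806 = -4679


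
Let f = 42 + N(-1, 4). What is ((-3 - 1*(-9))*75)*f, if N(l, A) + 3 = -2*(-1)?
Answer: 18450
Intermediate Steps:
N(l, A) = -1 (N(l, A) = -3 - 2*(-1) = -3 + 2 = -1)
f = 41 (f = 42 - 1 = 41)
((-3 - 1*(-9))*75)*f = ((-3 - 1*(-9))*75)*41 = ((-3 + 9)*75)*41 = (6*75)*41 = 450*41 = 18450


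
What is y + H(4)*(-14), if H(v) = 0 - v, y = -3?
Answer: 53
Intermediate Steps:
H(v) = -v
y + H(4)*(-14) = -3 - 1*4*(-14) = -3 - 4*(-14) = -3 + 56 = 53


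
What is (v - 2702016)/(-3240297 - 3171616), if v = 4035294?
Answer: -1333278/6411913 ≈ -0.20794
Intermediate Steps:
(v - 2702016)/(-3240297 - 3171616) = (4035294 - 2702016)/(-3240297 - 3171616) = 1333278/(-6411913) = 1333278*(-1/6411913) = -1333278/6411913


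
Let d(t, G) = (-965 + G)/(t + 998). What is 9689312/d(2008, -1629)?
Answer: -14563035936/1297 ≈ -1.1228e+7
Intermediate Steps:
d(t, G) = (-965 + G)/(998 + t)
9689312/d(2008, -1629) = 9689312/(((-965 - 1629)/(998 + 2008))) = 9689312/((-2594/3006)) = 9689312/(((1/3006)*(-2594))) = 9689312/(-1297/1503) = 9689312*(-1503/1297) = -14563035936/1297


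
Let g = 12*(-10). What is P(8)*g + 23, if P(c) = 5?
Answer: -577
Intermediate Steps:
g = -120
P(8)*g + 23 = 5*(-120) + 23 = -600 + 23 = -577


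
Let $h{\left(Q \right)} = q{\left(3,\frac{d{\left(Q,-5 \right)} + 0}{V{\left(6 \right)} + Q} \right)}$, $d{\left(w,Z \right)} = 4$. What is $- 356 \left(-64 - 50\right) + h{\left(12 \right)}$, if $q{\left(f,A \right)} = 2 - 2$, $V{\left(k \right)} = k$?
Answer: $40584$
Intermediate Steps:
$q{\left(f,A \right)} = 0$
$h{\left(Q \right)} = 0$
$- 356 \left(-64 - 50\right) + h{\left(12 \right)} = - 356 \left(-64 - 50\right) + 0 = \left(-356\right) \left(-114\right) + 0 = 40584 + 0 = 40584$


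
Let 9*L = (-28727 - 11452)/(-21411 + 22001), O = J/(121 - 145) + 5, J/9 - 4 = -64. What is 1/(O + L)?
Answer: 15/299 ≈ 0.050167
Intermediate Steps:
J = -540 (J = 36 + 9*(-64) = 36 - 576 = -540)
O = 55/2 (O = -540/(121 - 145) + 5 = -540/(-24) + 5 = -540*(-1/24) + 5 = 45/2 + 5 = 55/2 ≈ 27.500)
L = -227/30 (L = ((-28727 - 11452)/(-21411 + 22001))/9 = (-40179/590)/9 = (-40179*1/590)/9 = (⅑)*(-681/10) = -227/30 ≈ -7.5667)
1/(O + L) = 1/(55/2 - 227/30) = 1/(299/15) = 15/299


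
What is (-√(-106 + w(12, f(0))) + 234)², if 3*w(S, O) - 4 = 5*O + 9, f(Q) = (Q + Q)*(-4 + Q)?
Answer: (702 - I*√915)²/9 ≈ 54654.0 - 4718.8*I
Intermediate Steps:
f(Q) = 2*Q*(-4 + Q) (f(Q) = (2*Q)*(-4 + Q) = 2*Q*(-4 + Q))
w(S, O) = 13/3 + 5*O/3 (w(S, O) = 4/3 + (5*O + 9)/3 = 4/3 + (9 + 5*O)/3 = 4/3 + (3 + 5*O/3) = 13/3 + 5*O/3)
(-√(-106 + w(12, f(0))) + 234)² = (-√(-106 + (13/3 + 5*(2*0*(-4 + 0))/3)) + 234)² = (-√(-106 + (13/3 + 5*(2*0*(-4))/3)) + 234)² = (-√(-106 + (13/3 + (5/3)*0)) + 234)² = (-√(-106 + (13/3 + 0)) + 234)² = (-√(-106 + 13/3) + 234)² = (-√(-305/3) + 234)² = (-I*√915/3 + 234)² = (234 - I*√915/3)²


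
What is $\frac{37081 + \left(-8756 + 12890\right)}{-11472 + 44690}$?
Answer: $\frac{41215}{33218} \approx 1.2407$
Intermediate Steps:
$\frac{37081 + \left(-8756 + 12890\right)}{-11472 + 44690} = \frac{37081 + 4134}{33218} = 41215 \cdot \frac{1}{33218} = \frac{41215}{33218}$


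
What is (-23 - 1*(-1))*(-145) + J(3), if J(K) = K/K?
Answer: 3191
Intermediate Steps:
J(K) = 1
(-23 - 1*(-1))*(-145) + J(3) = (-23 - 1*(-1))*(-145) + 1 = (-23 + 1)*(-145) + 1 = -22*(-145) + 1 = 3190 + 1 = 3191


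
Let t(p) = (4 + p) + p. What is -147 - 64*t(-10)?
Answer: 877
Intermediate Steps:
t(p) = 4 + 2*p
-147 - 64*t(-10) = -147 - 64*(4 + 2*(-10)) = -147 - 64*(4 - 20) = -147 - 64*(-16) = -147 + 1024 = 877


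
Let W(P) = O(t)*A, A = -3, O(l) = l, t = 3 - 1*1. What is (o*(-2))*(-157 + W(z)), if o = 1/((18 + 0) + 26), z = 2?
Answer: 163/22 ≈ 7.4091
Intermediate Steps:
t = 2 (t = 3 - 1 = 2)
o = 1/44 (o = 1/(18 + 26) = 1/44 ≈ 0.022727)
W(P) = -6 (W(P) = 2*(-3) = -6)
(o*(-2))*(-157 + W(z)) = ((1/44)*(-2))*(-157 - 6) = -1/22*(-163) = 163/22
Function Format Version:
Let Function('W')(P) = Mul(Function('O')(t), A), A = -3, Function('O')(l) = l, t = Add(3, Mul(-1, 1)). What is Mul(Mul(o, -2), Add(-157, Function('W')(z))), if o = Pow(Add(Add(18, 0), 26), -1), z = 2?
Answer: Rational(163, 22) ≈ 7.4091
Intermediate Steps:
t = 2 (t = Add(3, -1) = 2)
o = Rational(1, 44) (o = Pow(Add(18, 26), -1) = Pow(44, -1) = Rational(1, 44) ≈ 0.022727)
Function('W')(P) = -6 (Function('W')(P) = Mul(2, -3) = -6)
Mul(Mul(o, -2), Add(-157, Function('W')(z))) = Mul(Mul(Rational(1, 44), -2), Add(-157, -6)) = Mul(Rational(-1, 22), -163) = Rational(163, 22)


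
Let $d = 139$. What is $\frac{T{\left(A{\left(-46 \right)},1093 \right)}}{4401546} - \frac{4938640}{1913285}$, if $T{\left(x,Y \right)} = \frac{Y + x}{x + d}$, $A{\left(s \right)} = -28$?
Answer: $- \frac{160858482573821}{62318448345714} \approx -2.5812$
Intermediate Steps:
$T{\left(x,Y \right)} = \frac{Y + x}{139 + x}$ ($T{\left(x,Y \right)} = \frac{Y + x}{x + 139} = \frac{Y + x}{139 + x}$)
$\frac{T{\left(A{\left(-46 \right)},1093 \right)}}{4401546} - \frac{4938640}{1913285} = \frac{\frac{1}{139 - 28} \left(1093 - 28\right)}{4401546} - \frac{4938640}{1913285} = \frac{1}{111} \cdot 1065 \cdot \frac{1}{4401546} - \frac{987728}{382657} = \frac{355}{37} \cdot \frac{1}{4401546} - \frac{987728}{382657} = \frac{355}{162857202} - \frac{987728}{382657} = - \frac{160858482573821}{62318448345714}$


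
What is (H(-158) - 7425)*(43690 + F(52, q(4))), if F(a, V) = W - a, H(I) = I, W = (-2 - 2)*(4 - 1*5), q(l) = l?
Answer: -330937286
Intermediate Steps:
W = 4 (W = -4*(4 - 5) = -4*(-1) = 4)
F(a, V) = 4 - a
(H(-158) - 7425)*(43690 + F(52, q(4))) = (-158 - 7425)*(43690 + (4 - 1*52)) = -7583*(43690 + (4 - 52)) = -7583*(43690 - 48) = -7583*43642 = -330937286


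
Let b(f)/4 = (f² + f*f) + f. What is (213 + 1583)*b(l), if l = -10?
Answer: 1364960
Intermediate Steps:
b(f) = 4*f + 8*f² (b(f) = 4*((f² + f*f) + f) = 4*((f² + f²) + f) = 4*(2*f² + f) = 4*(f + 2*f²) = 4*f + 8*f²)
(213 + 1583)*b(l) = (213 + 1583)*(4*(-10)*(1 + 2*(-10))) = 1796*(4*(-10)*(1 - 20)) = 1796*(4*(-10)*(-19)) = 1796*760 = 1364960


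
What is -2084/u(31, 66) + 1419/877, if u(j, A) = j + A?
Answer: -1690025/85069 ≈ -19.867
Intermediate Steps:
u(j, A) = A + j
-2084/u(31, 66) + 1419/877 = -2084/(66 + 31) + 1419/877 = -2084/97 + 1419*(1/877) = -2084*1/97 + 1419/877 = -2084/97 + 1419/877 = -1690025/85069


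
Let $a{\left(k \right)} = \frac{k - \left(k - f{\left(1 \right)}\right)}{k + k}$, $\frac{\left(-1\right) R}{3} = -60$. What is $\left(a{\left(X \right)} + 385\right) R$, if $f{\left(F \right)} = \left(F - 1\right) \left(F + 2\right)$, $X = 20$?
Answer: $69300$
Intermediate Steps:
$f{\left(F \right)} = \left(-1 + F\right) \left(2 + F\right)$
$R = 180$ ($R = \left(-3\right) \left(-60\right) = 180$)
$a{\left(k \right)} = 0$ ($a{\left(k \right)} = \frac{k + \left(\left(-2 + 1 + 1^{2}\right) - k\right)}{k + k} = \frac{k + \left(\left(-2 + 1 + 1\right) - k\right)}{2 k} = \left(k + \left(0 - k\right)\right) \frac{1}{2 k} = \left(k - k\right) \frac{1}{2 k} = 0 \frac{1}{2 k} = 0$)
$\left(a{\left(X \right)} + 385\right) R = \left(0 + 385\right) 180 = 385 \cdot 180 = 69300$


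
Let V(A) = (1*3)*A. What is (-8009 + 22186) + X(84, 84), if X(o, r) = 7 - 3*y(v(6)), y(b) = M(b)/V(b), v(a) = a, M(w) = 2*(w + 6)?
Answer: 14180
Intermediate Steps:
M(w) = 12 + 2*w (M(w) = 2*(6 + w) = 12 + 2*w)
V(A) = 3*A
y(b) = (12 + 2*b)/(3*b) (y(b) = (12 + 2*b)/((3*b)) = (12 + 2*b)*(1/(3*b)) = (12 + 2*b)/(3*b))
X(o, r) = 3 (X(o, r) = 7 - 3*(⅔ + 4/6) = 7 - 3*(⅔ + 4*(⅙)) = 7 - 3*(⅔ + ⅔) = 7 - 3*4/3 = 7 - 4 = 3)
(-8009 + 22186) + X(84, 84) = (-8009 + 22186) + 3 = 14177 + 3 = 14180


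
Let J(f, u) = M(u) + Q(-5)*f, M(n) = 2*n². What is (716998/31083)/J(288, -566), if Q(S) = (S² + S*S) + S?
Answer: 358499/10159043388 ≈ 3.5289e-5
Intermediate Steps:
Q(S) = S + 2*S² (Q(S) = (S² + S²) + S = 2*S² + S = S + 2*S²)
J(f, u) = 2*u² + 45*f (J(f, u) = 2*u² + (-5*(1 + 2*(-5)))*f = 2*u² + (-5*(1 - 10))*f = 2*u² + (-5*(-9))*f = 2*u² + 45*f)
(716998/31083)/J(288, -566) = (716998/31083)/(2*(-566)² + 45*288) = (716998*(1/31083))/(2*320356 + 12960) = 716998/(31083*(640712 + 12960)) = (716998/31083)/653672 = (716998/31083)*(1/653672) = 358499/10159043388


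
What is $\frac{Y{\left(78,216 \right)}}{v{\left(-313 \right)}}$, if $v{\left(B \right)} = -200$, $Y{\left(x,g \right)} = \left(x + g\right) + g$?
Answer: $- \frac{51}{20} \approx -2.55$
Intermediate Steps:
$Y{\left(x,g \right)} = x + 2 g$ ($Y{\left(x,g \right)} = \left(g + x\right) + g = x + 2 g$)
$\frac{Y{\left(78,216 \right)}}{v{\left(-313 \right)}} = \frac{78 + 2 \cdot 216}{-200} = \left(78 + 432\right) \left(- \frac{1}{200}\right) = 510 \left(- \frac{1}{200}\right) = - \frac{51}{20}$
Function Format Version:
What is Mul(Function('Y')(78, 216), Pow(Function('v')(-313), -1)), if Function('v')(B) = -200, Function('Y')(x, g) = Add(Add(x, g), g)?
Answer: Rational(-51, 20) ≈ -2.5500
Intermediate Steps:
Function('Y')(x, g) = Add(x, Mul(2, g)) (Function('Y')(x, g) = Add(Add(g, x), g) = Add(x, Mul(2, g)))
Mul(Function('Y')(78, 216), Pow(Function('v')(-313), -1)) = Mul(Add(78, Mul(2, 216)), Pow(-200, -1)) = Mul(Add(78, 432), Rational(-1, 200)) = Mul(510, Rational(-1, 200)) = Rational(-51, 20)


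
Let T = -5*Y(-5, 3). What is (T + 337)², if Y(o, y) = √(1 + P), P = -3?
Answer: 113519 - 3370*I*√2 ≈ 1.1352e+5 - 4765.9*I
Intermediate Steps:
Y(o, y) = I*√2 (Y(o, y) = √(1 - 3) = √(-2) = I*√2)
T = -5*I*√2 ≈ -7.0711*I
(T + 337)² = (-5*I*√2 + 337)² = (337 - 5*I*√2)²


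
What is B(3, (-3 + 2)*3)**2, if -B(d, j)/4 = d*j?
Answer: 1296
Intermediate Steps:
B(d, j) = -4*d*j
B(3, (-3 + 2)*3)**2 = (-4*3*(-3 + 2)*3)**2 = (-4*3*(-1*3))**2 = (-4*3*(-3))**2 = 36**2 = 1296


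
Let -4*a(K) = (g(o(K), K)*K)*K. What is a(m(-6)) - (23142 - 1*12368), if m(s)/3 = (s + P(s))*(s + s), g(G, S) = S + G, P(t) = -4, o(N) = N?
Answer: -23338774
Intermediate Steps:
g(G, S) = G + S
m(s) = 6*s*(-4 + s) (m(s) = 3*((s - 4)*(s + s)) = 3*((-4 + s)*(2*s)) = 3*(2*s*(-4 + s)) = 6*s*(-4 + s))
a(K) = -K**3/2 (a(K) = -(K + K)*K*K/4 = -(2*K)*K*K/4 = -2*K**2*K/4 = -K**3/2)
a(m(-6)) - (23142 - 1*12368) = -(-46656*(-4 - 6)**3)/2 - (23142 - 1*12368) = -(6*(-6)*(-10))**3/2 - (23142 - 12368) = -1/2*360**3 - 1*10774 = -1/2*46656000 - 10774 = -23328000 - 10774 = -23338774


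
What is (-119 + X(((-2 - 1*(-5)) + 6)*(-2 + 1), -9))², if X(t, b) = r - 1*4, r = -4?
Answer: 16129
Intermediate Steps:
X(t, b) = -8 (X(t, b) = -4 - 1*4 = -4 - 4 = -8)
(-119 + X(((-2 - 1*(-5)) + 6)*(-2 + 1), -9))² = (-119 - 8)² = (-127)² = 16129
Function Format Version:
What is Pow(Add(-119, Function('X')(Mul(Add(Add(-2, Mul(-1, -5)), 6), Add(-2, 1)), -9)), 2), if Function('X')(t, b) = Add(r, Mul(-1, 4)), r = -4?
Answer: 16129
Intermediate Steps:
Function('X')(t, b) = -8 (Function('X')(t, b) = Add(-4, Mul(-1, 4)) = Add(-4, -4) = -8)
Pow(Add(-119, Function('X')(Mul(Add(Add(-2, Mul(-1, -5)), 6), Add(-2, 1)), -9)), 2) = Pow(Add(-119, -8), 2) = Pow(-127, 2) = 16129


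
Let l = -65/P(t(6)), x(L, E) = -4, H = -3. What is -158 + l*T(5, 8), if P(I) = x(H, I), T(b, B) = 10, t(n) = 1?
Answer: 9/2 ≈ 4.5000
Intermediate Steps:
P(I) = -4
l = 65/4 (l = -65/(-4) = -65*(-¼) = 65/4 ≈ 16.250)
-158 + l*T(5, 8) = -158 + (65/4)*10 = -158 + 325/2 = 9/2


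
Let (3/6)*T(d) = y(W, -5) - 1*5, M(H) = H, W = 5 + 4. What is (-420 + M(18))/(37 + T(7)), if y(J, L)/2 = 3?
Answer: -134/13 ≈ -10.308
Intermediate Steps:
W = 9
y(J, L) = 6 (y(J, L) = 2*3 = 6)
T(d) = 2 (T(d) = 2*(6 - 1*5) = 2*(6 - 5) = 2*1 = 2)
(-420 + M(18))/(37 + T(7)) = (-420 + 18)/(37 + 2) = -402/39 = -402*1/39 = -134/13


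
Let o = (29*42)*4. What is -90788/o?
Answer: -22697/1218 ≈ -18.635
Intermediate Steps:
o = 4872 (o = 1218*4 = 4872)
-90788/o = -90788/4872 = -90788*1/4872 = -22697/1218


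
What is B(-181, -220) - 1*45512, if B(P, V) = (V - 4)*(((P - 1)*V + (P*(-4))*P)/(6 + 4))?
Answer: 9964888/5 ≈ 1.9930e+6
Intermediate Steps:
B(P, V) = (-4 + V)*(-2*P²/5 + V*(-1 + P)/10) (B(P, V) = (-4 + V)*(((-1 + P)*V + (-4*P)*P)/10) = (-4 + V)*((V*(-1 + P) - 4*P²)*(⅒)) = (-4 + V)*((-4*P² + V*(-1 + P))*(⅒)) = (-4 + V)*(-2*P²/5 + V*(-1 + P)/10))
B(-181, -220) - 1*45512 = (-⅒*(-220)² + (⅖)*(-220) + (8/5)*(-181)² - ⅖*(-181)*(-220) - ⅖*(-220)*(-181)² + (⅒)*(-181)*(-220)²) - 1*45512 = (-⅒*48400 - 88 + (8/5)*32761 - 15928 - ⅖*(-220)*32761 + (⅒)*(-181)*48400) - 45512 = (-4840 - 88 + 262088/5 - 15928 + 2882968 - 876040) - 45512 = 10192448/5 - 45512 = 9964888/5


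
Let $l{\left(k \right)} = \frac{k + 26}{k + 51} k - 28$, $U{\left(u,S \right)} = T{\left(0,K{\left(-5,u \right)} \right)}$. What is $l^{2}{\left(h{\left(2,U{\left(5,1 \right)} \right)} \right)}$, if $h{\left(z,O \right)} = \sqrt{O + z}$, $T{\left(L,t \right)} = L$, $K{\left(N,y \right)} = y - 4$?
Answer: $\frac{5291995236}{6754801} - \frac{192567856 \sqrt{2}}{6754801} \approx 743.13$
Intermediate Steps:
$K{\left(N,y \right)} = -4 + y$
$U{\left(u,S \right)} = 0$
$l{\left(k \right)} = -28 + \frac{k \left(26 + k\right)}{51 + k}$ ($l{\left(k \right)} = \frac{26 + k}{51 + k} k - 28 = \frac{k \left(26 + k\right)}{51 + k} - 28 = -28 + \frac{k \left(26 + k\right)}{51 + k}$)
$l^{2}{\left(h{\left(2,U{\left(5,1 \right)} \right)} \right)} = \left(\frac{-1428 + \left(\sqrt{0 + 2}\right)^{2} - 2 \sqrt{0 + 2}}{51 + \sqrt{0 + 2}}\right)^{2} = \left(\frac{-1428 + \left(\sqrt{2}\right)^{2} - 2 \sqrt{2}}{51 + \sqrt{2}}\right)^{2} = \left(\frac{-1428 + 2 - 2 \sqrt{2}}{51 + \sqrt{2}}\right)^{2} = \left(\frac{-1426 - 2 \sqrt{2}}{51 + \sqrt{2}}\right)^{2} = \frac{\left(-1426 - 2 \sqrt{2}\right)^{2}}{\left(51 + \sqrt{2}\right)^{2}}$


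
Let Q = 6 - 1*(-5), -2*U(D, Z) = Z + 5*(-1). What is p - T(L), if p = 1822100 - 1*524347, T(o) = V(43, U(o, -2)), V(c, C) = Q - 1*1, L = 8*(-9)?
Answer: 1297743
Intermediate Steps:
L = -72
U(D, Z) = 5/2 - Z/2 (U(D, Z) = -(Z + 5*(-1))/2 = -(Z - 5)/2 = -(-5 + Z)/2 = 5/2 - Z/2)
Q = 11 (Q = 6 + 5 = 11)
V(c, C) = 10 (V(c, C) = 11 - 1*1 = 11 - 1 = 10)
T(o) = 10
p = 1297753 (p = 1822100 - 524347 = 1297753)
p - T(L) = 1297753 - 1*10 = 1297753 - 10 = 1297743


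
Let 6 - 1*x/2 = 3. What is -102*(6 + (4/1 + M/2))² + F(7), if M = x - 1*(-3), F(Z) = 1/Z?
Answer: -300235/14 ≈ -21445.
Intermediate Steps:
x = 6 (x = 12 - 2*3 = 12 - 6 = 6)
M = 9 (M = 6 - 1*(-3) = 6 + 3 = 9)
-102*(6 + (4/1 + M/2))² + F(7) = -102*(6 + (4/1 + 9/2))² + 1/7 = -102*(6 + (4*1 + 9*(½)))² + ⅐ = -102*(6 + (4 + 9/2))² + ⅐ = -102*(6 + 17/2)² + ⅐ = -102*(29/2)² + ⅐ = -102*841/4 + ⅐ = -42891/2 + ⅐ = -300235/14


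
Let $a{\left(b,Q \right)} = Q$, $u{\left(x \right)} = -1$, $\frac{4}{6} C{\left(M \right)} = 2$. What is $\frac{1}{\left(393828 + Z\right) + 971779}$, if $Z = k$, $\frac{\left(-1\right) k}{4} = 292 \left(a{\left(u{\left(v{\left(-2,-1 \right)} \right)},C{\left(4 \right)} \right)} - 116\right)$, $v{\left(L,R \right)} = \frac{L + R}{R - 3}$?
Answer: $\frac{1}{1497591} \approx 6.6774 \cdot 10^{-7}$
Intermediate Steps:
$C{\left(M \right)} = 3$ ($C{\left(M \right)} = \frac{3}{2} \cdot 2 = 3$)
$v{\left(L,R \right)} = \frac{L + R}{-3 + R}$
$k = 131984$ ($k = - 4 \cdot 292 \left(3 - 116\right) = - 4 \cdot 292 \left(-113\right) = \left(-4\right) \left(-32996\right) = 131984$)
$Z = 131984$
$\frac{1}{\left(393828 + Z\right) + 971779} = \frac{1}{\left(393828 + 131984\right) + 971779} = \frac{1}{525812 + 971779} = \frac{1}{1497591}$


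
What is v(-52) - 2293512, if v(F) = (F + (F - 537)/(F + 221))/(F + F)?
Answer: -40310757535/17576 ≈ -2.2935e+6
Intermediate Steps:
v(F) = (F + (-537 + F)/(221 + F))/(2*F) (v(F) = (F + (-537 + F)/(221 + F))/((2*F)) = (F + (-537 + F)/(221 + F))*(1/(2*F)) = (F + (-537 + F)/(221 + F))/(2*F))
v(-52) - 2293512 = (½)*(-537 + (-52)² + 222*(-52))/(-52*(221 - 52)) - 2293512 = (½)*(-1/52)*(-537 + 2704 - 11544)/169 - 2293512 = (½)*(-1/52)*(1/169)*(-9377) - 2293512 = 9377/17576 - 2293512 = -40310757535/17576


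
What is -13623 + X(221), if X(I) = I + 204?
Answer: -13198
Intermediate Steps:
X(I) = 204 + I
-13623 + X(221) = -13623 + (204 + 221) = -13623 + 425 = -13198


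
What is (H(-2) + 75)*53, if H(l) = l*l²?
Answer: 3551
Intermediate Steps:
H(l) = l³
(H(-2) + 75)*53 = ((-2)³ + 75)*53 = (-8 + 75)*53 = 67*53 = 3551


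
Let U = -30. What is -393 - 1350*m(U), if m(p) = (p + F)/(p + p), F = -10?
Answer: -1293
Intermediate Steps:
m(p) = (-10 + p)/(2*p) (m(p) = (p - 10)/(p + p) = (-10 + p)/((2*p)) = (-10 + p)*(1/(2*p)) = (-10 + p)/(2*p))
-393 - 1350*m(U) = -393 - 675*(-10 - 30)/(-30) = -393 - 675*(-1)*(-40)/30 = -393 - 1350*⅔ = -393 - 900 = -1293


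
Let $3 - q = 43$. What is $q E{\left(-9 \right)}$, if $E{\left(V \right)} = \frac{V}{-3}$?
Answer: $-120$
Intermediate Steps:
$E{\left(V \right)} = - \frac{V}{3}$ ($E{\left(V \right)} = V \left(- \frac{1}{3}\right) = - \frac{V}{3}$)
$q = -40$ ($q = 3 - 43 = -40$)
$q E{\left(-9 \right)} = - 40 \left(\left(- \frac{1}{3}\right) \left(-9\right)\right) = \left(-40\right) 3 = -120$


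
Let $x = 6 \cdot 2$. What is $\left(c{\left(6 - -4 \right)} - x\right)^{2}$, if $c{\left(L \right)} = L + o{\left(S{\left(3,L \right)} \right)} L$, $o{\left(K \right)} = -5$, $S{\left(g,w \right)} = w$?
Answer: $2704$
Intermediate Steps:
$x = 12$
$c{\left(L \right)} = - 4 L$ ($c{\left(L \right)} = L - 5 L = - 4 L$)
$\left(c{\left(6 - -4 \right)} - x\right)^{2} = \left(- 4 \left(6 - -4\right) - 12\right)^{2} = \left(- 4 \left(6 + 4\right) - 12\right)^{2} = \left(\left(-4\right) 10 - 12\right)^{2} = \left(-40 - 12\right)^{2} = \left(-52\right)^{2} = 2704$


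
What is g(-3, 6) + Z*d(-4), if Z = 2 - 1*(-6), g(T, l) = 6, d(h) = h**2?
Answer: 134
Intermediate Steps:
Z = 8 (Z = 2 + 6 = 8)
g(-3, 6) + Z*d(-4) = 6 + 8*(-4)**2 = 6 + 8*16 = 6 + 128 = 134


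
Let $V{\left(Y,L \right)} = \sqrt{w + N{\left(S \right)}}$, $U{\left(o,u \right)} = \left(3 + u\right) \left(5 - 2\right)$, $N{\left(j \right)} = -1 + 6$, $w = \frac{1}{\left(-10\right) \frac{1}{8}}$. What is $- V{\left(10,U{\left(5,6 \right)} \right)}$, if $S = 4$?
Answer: $- \frac{\sqrt{105}}{5} \approx -2.0494$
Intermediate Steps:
$w = - \frac{4}{5}$ ($w = \frac{1}{\left(-10\right) \frac{1}{8}} = \frac{1}{- \frac{5}{4}} = - \frac{4}{5} \approx -0.8$)
$N{\left(j \right)} = 5$
$U{\left(o,u \right)} = 9 + 3 u$ ($U{\left(o,u \right)} = \left(3 + u\right) 3 = 9 + 3 u$)
$V{\left(Y,L \right)} = \frac{\sqrt{105}}{5}$ ($V{\left(Y,L \right)} = \sqrt{- \frac{4}{5} + 5} = \sqrt{\frac{21}{5}} = \frac{\sqrt{105}}{5}$)
$- V{\left(10,U{\left(5,6 \right)} \right)} = - \frac{\sqrt{105}}{5}$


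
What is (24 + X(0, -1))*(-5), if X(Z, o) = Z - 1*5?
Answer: -95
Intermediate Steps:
X(Z, o) = -5 + Z (X(Z, o) = Z - 5 = -5 + Z)
(24 + X(0, -1))*(-5) = (24 + (-5 + 0))*(-5) = (24 - 5)*(-5) = 19*(-5) = -95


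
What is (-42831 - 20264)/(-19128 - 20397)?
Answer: 12619/7905 ≈ 1.5963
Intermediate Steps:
(-42831 - 20264)/(-19128 - 20397) = -63095/(-39525) = -63095*(-1/39525) = 12619/7905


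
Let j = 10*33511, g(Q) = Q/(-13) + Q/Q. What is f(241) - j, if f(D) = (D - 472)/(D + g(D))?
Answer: -139071079/415 ≈ -3.3511e+5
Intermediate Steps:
g(Q) = 1 - Q/13 (g(Q) = Q*(-1/13) + 1 = -Q/13 + 1 = 1 - Q/13)
f(D) = (-472 + D)/(1 + 12*D/13) (f(D) = (D - 472)/(D + (1 - D/13)) = (-472 + D)/(1 + 12*D/13))
j = 335110
f(241) - j = 13*(-472 + 241)/(13 + 12*241) - 1*335110 = 13*(-231)/(13 + 2892) - 335110 = 13*(-231)/2905 - 335110 = 13*(1/2905)*(-231) - 335110 = -429/415 - 335110 = -139071079/415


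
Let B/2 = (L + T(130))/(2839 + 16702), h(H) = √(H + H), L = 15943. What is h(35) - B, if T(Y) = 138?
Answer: -32162/19541 + √70 ≈ 6.7207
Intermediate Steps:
h(H) = √2*√H (h(H) = √(2*H) = √2*√H)
B = 32162/19541 (B = 2*((15943 + 138)/(2839 + 16702)) = 2*(16081/19541) = 32162/19541 ≈ 1.6459)
h(35) - B = √2*√35 - 1*32162/19541 = √70 - 32162/19541 = -32162/19541 + √70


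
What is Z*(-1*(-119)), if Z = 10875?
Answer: 1294125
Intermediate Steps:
Z*(-1*(-119)) = 10875*(-1*(-119)) = 10875*119 = 1294125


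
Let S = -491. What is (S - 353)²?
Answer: 712336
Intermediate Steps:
(S - 353)² = (-491 - 353)² = (-844)² = 712336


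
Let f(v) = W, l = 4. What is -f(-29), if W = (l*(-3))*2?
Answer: 24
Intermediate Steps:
W = -24 (W = (4*(-3))*2 = -12*2 = -24)
f(v) = -24
-f(-29) = -1*(-24) = 24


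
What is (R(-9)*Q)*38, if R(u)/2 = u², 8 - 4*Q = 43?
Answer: -53865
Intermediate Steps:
Q = -35/4 (Q = 2 - ¼*43 = 2 - 43/4 = -35/4 ≈ -8.7500)
R(u) = 2*u²
(R(-9)*Q)*38 = ((2*(-9)²)*(-35/4))*38 = ((2*81)*(-35/4))*38 = (162*(-35/4))*38 = -2835/2*38 = -53865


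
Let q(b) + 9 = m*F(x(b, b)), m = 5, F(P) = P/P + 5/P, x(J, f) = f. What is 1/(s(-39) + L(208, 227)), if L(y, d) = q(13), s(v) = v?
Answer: -13/534 ≈ -0.024345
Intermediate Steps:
F(P) = 1 + 5/P
q(b) = -9 + 5*(5 + b)/b (q(b) = -9 + 5*((5 + b)/b) = -9 + 5*(5 + b)/b)
L(y, d) = -27/13 (L(y, d) = -4 + 25/13 = -27/13)
1/(s(-39) + L(208, 227)) = 1/(-39 - 27/13) = 1/(-534/13) = -13/534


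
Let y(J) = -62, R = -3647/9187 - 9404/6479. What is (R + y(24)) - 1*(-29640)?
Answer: 1760448640733/59522573 ≈ 29576.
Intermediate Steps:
R = -110023461/59522573 (R = -3647*1/9187 - 9404*1/6479 = -3647/9187 - 9404/6479 = -110023461/59522573 ≈ -1.8484)
(R + y(24)) - 1*(-29640) = (-110023461/59522573 - 62) - 1*(-29640) = -3800422987/59522573 + 29640 = 1760448640733/59522573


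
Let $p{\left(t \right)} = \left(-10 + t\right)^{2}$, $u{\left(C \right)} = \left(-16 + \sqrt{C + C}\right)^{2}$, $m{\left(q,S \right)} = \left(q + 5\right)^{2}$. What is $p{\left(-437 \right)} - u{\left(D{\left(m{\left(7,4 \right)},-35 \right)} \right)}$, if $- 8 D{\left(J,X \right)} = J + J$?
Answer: $199625 + 192 i \sqrt{2} \approx 1.9963 \cdot 10^{5} + 271.53 i$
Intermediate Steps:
$m{\left(q,S \right)} = \left(5 + q\right)^{2}$
$D{\left(J,X \right)} = - \frac{J}{4}$ ($D{\left(J,X \right)} = - \frac{J + J}{8} = - \frac{2 J}{8} = - \frac{J}{4}$)
$u{\left(C \right)} = \left(-16 + \sqrt{2} \sqrt{C}\right)^{2}$ ($u{\left(C \right)} = \left(-16 + \sqrt{2 C}\right)^{2} = \left(-16 + \sqrt{2} \sqrt{C}\right)^{2}$)
$p{\left(-437 \right)} - u{\left(D{\left(m{\left(7,4 \right)},-35 \right)} \right)} = \left(-10 - 437\right)^{2} - \left(-16 + \sqrt{2} \sqrt{- \frac{\left(5 + 7\right)^{2}}{4}}\right)^{2} = \left(-447\right)^{2} - \left(-16 + \sqrt{2} \sqrt{- \frac{12^{2}}{4}}\right)^{2} = 199809 - \left(-16 + \sqrt{2} \sqrt{\left(- \frac{1}{4}\right) 144}\right)^{2} = 199809 - \left(-16 + \sqrt{2} \sqrt{-36}\right)^{2} = 199809 - \left(-16 + \sqrt{2} \cdot 6 i\right)^{2} = 199809 - \left(-16 + 6 i \sqrt{2}\right)^{2}$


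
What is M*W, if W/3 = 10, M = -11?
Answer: -330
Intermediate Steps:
W = 30 (W = 3*10 = 30)
M*W = -11*30 = -330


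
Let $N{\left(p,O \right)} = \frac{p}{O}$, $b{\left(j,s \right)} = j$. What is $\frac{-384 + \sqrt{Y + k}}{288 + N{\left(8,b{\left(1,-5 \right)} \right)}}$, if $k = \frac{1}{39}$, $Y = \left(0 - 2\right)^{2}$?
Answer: $- \frac{48}{37} + \frac{\sqrt{6123}}{11544} \approx -1.2905$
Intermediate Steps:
$Y = 4$ ($Y = \left(0 - 2\right)^{2} = \left(-2\right)^{2} = 4$)
$k = \frac{1}{39} \approx 0.025641$
$\frac{-384 + \sqrt{Y + k}}{288 + N{\left(8,b{\left(1,-5 \right)} \right)}} = \frac{-384 + \sqrt{4 + \frac{1}{39}}}{288 + \frac{8}{1}} = \frac{-384 + \sqrt{\frac{157}{39}}}{288 + 8 \cdot 1} = \frac{-384 + \frac{\sqrt{6123}}{39}}{288 + 8} = \frac{-384 + \frac{\sqrt{6123}}{39}}{296} = \left(-384 + \frac{\sqrt{6123}}{39}\right) \frac{1}{296} = - \frac{48}{37} + \frac{\sqrt{6123}}{11544}$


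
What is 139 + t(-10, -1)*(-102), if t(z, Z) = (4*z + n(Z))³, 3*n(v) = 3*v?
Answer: 7030081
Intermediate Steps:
n(v) = v (n(v) = (3*v)/3 = v)
t(z, Z) = (Z + 4*z)³ (t(z, Z) = (4*z + Z)³ = (Z + 4*z)³)
139 + t(-10, -1)*(-102) = 139 + (-1 + 4*(-10))³*(-102) = 139 + (-1 - 40)³*(-102) = 139 + (-41)³*(-102) = 139 - 68921*(-102) = 139 + 7029942 = 7030081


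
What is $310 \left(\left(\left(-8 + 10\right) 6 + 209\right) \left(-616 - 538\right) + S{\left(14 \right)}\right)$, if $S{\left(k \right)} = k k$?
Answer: $-78999780$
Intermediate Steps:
$S{\left(k \right)} = k^{2}$
$310 \left(\left(\left(-8 + 10\right) 6 + 209\right) \left(-616 - 538\right) + S{\left(14 \right)}\right) = 310 \left(\left(\left(-8 + 10\right) 6 + 209\right) \left(-616 - 538\right) + 14^{2}\right) = 310 \left(\left(2 \cdot 6 + 209\right) \left(-1154\right) + 196\right) = 310 \left(\left(12 + 209\right) \left(-1154\right) + 196\right) = 310 \left(221 \left(-1154\right) + 196\right) = 310 \left(-255034 + 196\right) = 310 \left(-254838\right) = -78999780$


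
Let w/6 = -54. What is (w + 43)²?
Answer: 78961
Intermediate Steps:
w = -324 (w = 6*(-54) = -324)
(w + 43)² = (-324 + 43)² = (-281)² = 78961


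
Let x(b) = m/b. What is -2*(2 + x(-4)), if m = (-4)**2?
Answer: 4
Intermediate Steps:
m = 16
x(b) = 16/b
-2*(2 + x(-4)) = -2*(2 + 16/(-4)) = -2*(2 + 16*(-1/4)) = -2*(2 - 4) = -2*(-2) = 4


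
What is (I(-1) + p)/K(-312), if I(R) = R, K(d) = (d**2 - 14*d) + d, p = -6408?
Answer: -493/7800 ≈ -0.063205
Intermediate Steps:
K(d) = d**2 - 13*d
(I(-1) + p)/K(-312) = (-1 - 6408)/((-312*(-13 - 312))) = -6409/((-312*(-325))) = -6409/101400 = -6409*1/101400 = -493/7800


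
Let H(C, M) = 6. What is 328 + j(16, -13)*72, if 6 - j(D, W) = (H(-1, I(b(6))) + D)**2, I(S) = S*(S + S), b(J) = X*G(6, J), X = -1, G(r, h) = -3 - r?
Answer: -34088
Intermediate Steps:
b(J) = 9 (b(J) = -(-3 - 1*6) = -(-3 - 6) = -1*(-9) = 9)
I(S) = 2*S**2 (I(S) = S*(2*S) = 2*S**2)
j(D, W) = 6 - (6 + D)**2
328 + j(16, -13)*72 = 328 + (6 - (6 + 16)**2)*72 = 328 + (6 - 1*22**2)*72 = 328 + (6 - 1*484)*72 = 328 + (6 - 484)*72 = 328 - 478*72 = 328 - 34416 = -34088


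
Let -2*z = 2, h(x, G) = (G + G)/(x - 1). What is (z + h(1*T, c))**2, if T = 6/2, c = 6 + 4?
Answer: 81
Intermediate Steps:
c = 10
T = 3 (T = 6*(1/2) = 3)
h(x, G) = 2*G/(-1 + x) (h(x, G) = (2*G)/(-1 + x) = 2*G/(-1 + x))
z = -1 (z = -1/2*2 = -1)
(z + h(1*T, c))**2 = (-1 + 2*10/(-1 + 1*3))**2 = (-1 + 2*10/(-1 + 3))**2 = (-1 + 2*10/2)**2 = (-1 + 2*10*(1/2))**2 = (-1 + 10)**2 = 9**2 = 81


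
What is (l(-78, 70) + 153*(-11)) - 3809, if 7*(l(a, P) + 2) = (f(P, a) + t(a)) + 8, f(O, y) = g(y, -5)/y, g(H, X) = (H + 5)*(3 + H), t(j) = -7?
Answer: -143101/26 ≈ -5503.9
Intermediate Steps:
g(H, X) = (3 + H)*(5 + H) (g(H, X) = (5 + H)*(3 + H) = (3 + H)*(5 + H))
f(O, y) = (15 + y**2 + 8*y)/y
l(a, P) = -5/7 + a/7 + 15/(7*a) (l(a, P) = -2 + (((8 + a + 15/a) - 7) + 8)/7 = -2 + ((1 + a + 15/a) + 8)/7 = -2 + (9 + a + 15/a)/7 = -2 + (9/7 + a/7 + 15/(7*a)) = -5/7 + a/7 + 15/(7*a))
(l(-78, 70) + 153*(-11)) - 3809 = ((1/7)*(15 + (-78)**2 - 5*(-78))/(-78) + 153*(-11)) - 3809 = ((1/7)*(-1/78)*(15 + 6084 + 390) - 1683) - 3809 = ((1/7)*(-1/78)*6489 - 1683) - 3809 = (-309/26 - 1683) - 3809 = -44067/26 - 3809 = -143101/26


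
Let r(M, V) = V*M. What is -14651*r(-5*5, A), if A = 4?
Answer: 1465100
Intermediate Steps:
r(M, V) = M*V
-14651*r(-5*5, A) = -14651*(-5*5)*4 = -(-366275)*4 = -14651*(-100) = 1465100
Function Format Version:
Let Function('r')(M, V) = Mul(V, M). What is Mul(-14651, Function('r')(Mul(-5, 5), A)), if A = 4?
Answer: 1465100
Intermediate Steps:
Function('r')(M, V) = Mul(M, V)
Mul(-14651, Function('r')(Mul(-5, 5), A)) = Mul(-14651, Mul(Mul(-5, 5), 4)) = Mul(-14651, Mul(-25, 4)) = Mul(-14651, -100) = 1465100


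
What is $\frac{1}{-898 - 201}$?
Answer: $- \frac{1}{1099} \approx -0.00090992$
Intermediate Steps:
$\frac{1}{-898 - 201} = \frac{1}{-1099} = - \frac{1}{1099}$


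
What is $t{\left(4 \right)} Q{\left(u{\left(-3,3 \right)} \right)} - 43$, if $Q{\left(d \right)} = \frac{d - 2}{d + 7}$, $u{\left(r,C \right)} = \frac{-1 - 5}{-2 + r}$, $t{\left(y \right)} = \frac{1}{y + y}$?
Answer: $- \frac{3527}{82} \approx -43.012$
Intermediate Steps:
$t{\left(y \right)} = \frac{1}{2 y}$
$u{\left(r,C \right)} = - \frac{6}{-2 + r}$
$Q{\left(d \right)} = \frac{-2 + d}{7 + d}$
$t{\left(4 \right)} Q{\left(u{\left(-3,3 \right)} \right)} - 43 = \frac{1}{2 \cdot 4} \frac{-2 - \frac{6}{-2 - 3}}{7 - \frac{6}{-2 - 3}} - 43 = \frac{1}{2} \cdot \frac{1}{4} \frac{-2 - \frac{6}{-5}}{7 - \frac{6}{-5}} - 43 = \frac{\frac{1}{7 - - \frac{6}{5}} \left(-2 - - \frac{6}{5}\right)}{8} - 43 = \frac{\frac{1}{7 + \frac{6}{5}} \left(-2 + \frac{6}{5}\right)}{8} - 43 = \frac{\frac{1}{\frac{41}{5}} \left(- \frac{4}{5}\right)}{8} - 43 = \frac{\frac{5}{41} \left(- \frac{4}{5}\right)}{8} - 43 = \frac{1}{8} \left(- \frac{4}{41}\right) - 43 = - \frac{1}{82} - 43 = - \frac{3527}{82}$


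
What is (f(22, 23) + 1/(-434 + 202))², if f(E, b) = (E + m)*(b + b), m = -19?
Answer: 1024960225/53824 ≈ 19043.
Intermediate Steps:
f(E, b) = 2*b*(-19 + E) (f(E, b) = (E - 19)*(b + b) = (-19 + E)*(2*b) = 2*b*(-19 + E))
(f(22, 23) + 1/(-434 + 202))² = (2*23*(-19 + 22) + 1/(-434 + 202))² = (2*23*3 + 1/(-232))² = (138 - 1/232)² = (32015/232)² = 1024960225/53824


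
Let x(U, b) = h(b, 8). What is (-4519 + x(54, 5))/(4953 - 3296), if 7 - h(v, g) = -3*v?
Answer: -4497/1657 ≈ -2.7139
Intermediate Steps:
h(v, g) = 7 + 3*v (h(v, g) = 7 - (-3)*v = 7 + 3*v)
x(U, b) = 7 + 3*b
(-4519 + x(54, 5))/(4953 - 3296) = (-4519 + (7 + 3*5))/(4953 - 3296) = (-4519 + (7 + 15))/1657 = (-4519 + 22)*(1/1657) = -4497*1/1657 = -4497/1657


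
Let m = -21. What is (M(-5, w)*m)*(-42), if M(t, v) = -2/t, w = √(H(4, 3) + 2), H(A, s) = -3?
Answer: 1764/5 ≈ 352.80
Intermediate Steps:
w = I (w = √(-3 + 2) = √(-1) = I ≈ 1.0*I)
(M(-5, w)*m)*(-42) = (-2/(-5)*(-21))*(-42) = (-2*(-⅕)*(-21))*(-42) = ((⅖)*(-21))*(-42) = -42/5*(-42) = 1764/5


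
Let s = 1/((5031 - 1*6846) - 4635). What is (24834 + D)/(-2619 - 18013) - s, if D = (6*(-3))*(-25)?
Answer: -10191323/8317275 ≈ -1.2253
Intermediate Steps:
D = 450 (D = -18*(-25) = 450)
s = -1/6450 (s = 1/((5031 - 6846) - 4635) = 1/(-1815 - 4635) = 1/(-6450) = -1/6450 ≈ -0.00015504)
(24834 + D)/(-2619 - 18013) - s = (24834 + 450)/(-2619 - 18013) - 1*(-1/6450) = 25284/(-20632) + 1/6450 = 25284*(-1/20632) + 1/6450 = -6321/5158 + 1/6450 = -10191323/8317275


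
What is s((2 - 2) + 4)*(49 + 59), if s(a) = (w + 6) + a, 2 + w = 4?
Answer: 1296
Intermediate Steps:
w = 2 (w = -2 + 4 = 2)
s(a) = 8 + a (s(a) = (2 + 6) + a = 8 + a)
s((2 - 2) + 4)*(49 + 59) = (8 + ((2 - 2) + 4))*(49 + 59) = (8 + (0 + 4))*108 = (8 + 4)*108 = 12*108 = 1296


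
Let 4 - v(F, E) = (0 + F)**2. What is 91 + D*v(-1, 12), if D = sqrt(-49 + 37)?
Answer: 91 + 6*I*sqrt(3) ≈ 91.0 + 10.392*I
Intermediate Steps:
v(F, E) = 4 - F**2 (v(F, E) = 4 - (0 + F)**2 = 4 - F**2)
D = 2*I*sqrt(3) (D = sqrt(-12) = 2*I*sqrt(3) ≈ 3.4641*I)
91 + D*v(-1, 12) = 91 + (2*I*sqrt(3))*(4 - 1*(-1)**2) = 91 + (2*I*sqrt(3))*(4 - 1*1) = 91 + (2*I*sqrt(3))*(4 - 1) = 91 + (2*I*sqrt(3))*3 = 91 + 6*I*sqrt(3)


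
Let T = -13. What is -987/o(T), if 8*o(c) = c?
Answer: 7896/13 ≈ 607.38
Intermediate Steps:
o(c) = c/8
-987/o(T) = -987/((⅛)*(-13)) = -987/(-13/8) = -987*(-8/13) = 7896/13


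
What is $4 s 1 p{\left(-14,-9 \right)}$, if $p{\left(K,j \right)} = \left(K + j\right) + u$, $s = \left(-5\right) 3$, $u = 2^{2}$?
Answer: $1140$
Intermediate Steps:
$u = 4$
$s = -15$
$p{\left(K,j \right)} = 4 + K + j$ ($p{\left(K,j \right)} = \left(K + j\right) + 4 = 4 + K + j$)
$4 s 1 p{\left(-14,-9 \right)} = 4 \left(-15\right) 1 \left(4 - 14 - 9\right) = \left(-60\right) 1 \left(-19\right) = \left(-60\right) \left(-19\right) = 1140$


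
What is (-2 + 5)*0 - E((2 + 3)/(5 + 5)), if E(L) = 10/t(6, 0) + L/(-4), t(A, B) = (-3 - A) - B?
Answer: 89/72 ≈ 1.2361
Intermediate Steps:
t(A, B) = -3 - A - B
E(L) = -10/9 - L/4 (E(L) = 10/(-3 - 1*6 - 1*0) + L/(-4) = 10/(-3 - 6 + 0) + L*(-¼) = 10/(-9) - L/4 = 10*(-⅑) - L/4 = -10/9 - L/4)
(-2 + 5)*0 - E((2 + 3)/(5 + 5)) = (-2 + 5)*0 - (-10/9 - (2 + 3)/(4*(5 + 5))) = 3*0 - (-10/9 - 5/(4*10)) = 0 - (-10/9 - 5/(4*10)) = 0 - (-10/9 - ¼*½) = 0 - (-10/9 - ⅛) = 0 - 1*(-89/72) = 0 + 89/72 = 89/72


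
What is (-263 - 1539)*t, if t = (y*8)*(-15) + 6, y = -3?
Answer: -659532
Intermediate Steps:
t = 366 (t = -3*8*(-15) + 6 = -24*(-15) + 6 = 360 + 6 = 366)
(-263 - 1539)*t = (-263 - 1539)*366 = -1802*366 = -659532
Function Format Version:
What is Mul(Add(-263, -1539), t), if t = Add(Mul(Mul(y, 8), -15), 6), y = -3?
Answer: -659532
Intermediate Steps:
t = 366 (t = Add(Mul(Mul(-3, 8), -15), 6) = Add(Mul(-24, -15), 6) = Add(360, 6) = 366)
Mul(Add(-263, -1539), t) = Mul(Add(-263, -1539), 366) = Mul(-1802, 366) = -659532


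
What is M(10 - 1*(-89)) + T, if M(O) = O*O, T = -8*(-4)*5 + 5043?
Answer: 15004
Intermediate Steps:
T = 5203 (T = 32*5 + 5043 = 160 + 5043 = 5203)
M(O) = O²
M(10 - 1*(-89)) + T = (10 - 1*(-89))² + 5203 = (10 + 89)² + 5203 = 99² + 5203 = 9801 + 5203 = 15004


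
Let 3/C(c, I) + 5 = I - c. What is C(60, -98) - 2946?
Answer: -480201/163 ≈ -2946.0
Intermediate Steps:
C(c, I) = 3/(-5 + I - c) (C(c, I) = 3/(-5 + (I - c)) = 3/(-5 + I - c))
C(60, -98) - 2946 = -3/(5 + 60 - 1*(-98)) - 2946 = -3/(5 + 60 + 98) - 2946 = -3/163 - 2946 = -480201/163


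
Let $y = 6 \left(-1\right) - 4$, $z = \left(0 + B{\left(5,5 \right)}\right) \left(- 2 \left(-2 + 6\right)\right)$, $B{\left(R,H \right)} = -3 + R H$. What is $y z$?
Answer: $1760$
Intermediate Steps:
$B{\left(R,H \right)} = -3 + H R$
$z = -176$ ($z = \left(0 + \left(-3 + 5 \cdot 5\right)\right) \left(- 2 \left(-2 + 6\right)\right) = \left(0 + \left(-3 + 25\right)\right) \left(\left(-2\right) 4\right) = \left(0 + 22\right) \left(-8\right) = 22 \left(-8\right) = -176$)
$y = -10$ ($y = -6 - 4 = -10$)
$y z = \left(-10\right) \left(-176\right) = 1760$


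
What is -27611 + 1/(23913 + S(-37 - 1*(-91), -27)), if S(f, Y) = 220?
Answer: -666336262/24133 ≈ -27611.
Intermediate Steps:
-27611 + 1/(23913 + S(-37 - 1*(-91), -27)) = -27611 + 1/(23913 + 220) = -27611 + 1/24133 = -666336262/24133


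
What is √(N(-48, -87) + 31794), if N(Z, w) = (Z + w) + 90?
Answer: √31749 ≈ 178.18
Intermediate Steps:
N(Z, w) = 90 + Z + w
√(N(-48, -87) + 31794) = √((90 - 48 - 87) + 31794) = √(-45 + 31794) = √31749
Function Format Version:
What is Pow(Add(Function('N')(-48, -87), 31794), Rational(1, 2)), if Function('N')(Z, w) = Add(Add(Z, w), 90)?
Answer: Pow(31749, Rational(1, 2)) ≈ 178.18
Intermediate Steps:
Function('N')(Z, w) = Add(90, Z, w)
Pow(Add(Function('N')(-48, -87), 31794), Rational(1, 2)) = Pow(Add(Add(90, -48, -87), 31794), Rational(1, 2)) = Pow(Add(-45, 31794), Rational(1, 2)) = Pow(31749, Rational(1, 2))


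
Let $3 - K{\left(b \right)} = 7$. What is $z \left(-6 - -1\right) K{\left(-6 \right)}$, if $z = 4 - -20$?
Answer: $480$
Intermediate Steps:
$K{\left(b \right)} = -4$ ($K{\left(b \right)} = 3 - 7 = -4$)
$z = 24$ ($z = 4 + 20 = 24$)
$z \left(-6 - -1\right) K{\left(-6 \right)} = 24 \left(-6 - -1\right) \left(-4\right) = 24 \left(-6 + 1\right) \left(-4\right) = 24 \left(-5\right) \left(-4\right) = \left(-120\right) \left(-4\right) = 480$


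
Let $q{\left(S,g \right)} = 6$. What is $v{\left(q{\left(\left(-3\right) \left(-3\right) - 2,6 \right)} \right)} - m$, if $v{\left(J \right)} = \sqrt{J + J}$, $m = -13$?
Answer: $13 + 2 \sqrt{3} \approx 16.464$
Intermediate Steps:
$v{\left(J \right)} = \sqrt{2} \sqrt{J}$ ($v{\left(J \right)} = \sqrt{2 J} = \sqrt{2} \sqrt{J}$)
$v{\left(q{\left(\left(-3\right) \left(-3\right) - 2,6 \right)} \right)} - m = \sqrt{2} \sqrt{6} - -13 = 2 \sqrt{3} + 13 = 13 + 2 \sqrt{3}$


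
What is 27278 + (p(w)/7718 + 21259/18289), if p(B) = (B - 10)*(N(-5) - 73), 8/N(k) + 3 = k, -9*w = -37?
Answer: 17327630486060/635195259 ≈ 27279.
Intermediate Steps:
w = 37/9 (w = -⅑*(-37) = 37/9 ≈ 4.1111)
N(k) = 8/(-3 + k)
p(B) = 740 - 74*B (p(B) = (B - 10)*(8/(-3 - 5) - 73) = (-10 + B)*(8/(-8) - 73) = (-10 + B)*(8*(-⅛) - 73) = (-10 + B)*(-1 - 73) = (-10 + B)*(-74) = 740 - 74*B)
27278 + (p(w)/7718 + 21259/18289) = 27278 + ((740 - 74*37/9)/7718 + 21259/18289) = 27278 + ((740 - 2738/9)*(1/7718) + 21259*(1/18289)) = 27278 + ((3922/9)*(1/7718) + 21259/18289) = 27278 + (1961/34731 + 21259/18289) = 27278 + 774211058/635195259 = 17327630486060/635195259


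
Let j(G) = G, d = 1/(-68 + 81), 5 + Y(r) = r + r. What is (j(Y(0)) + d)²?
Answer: 4096/169 ≈ 24.237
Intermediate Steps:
Y(r) = -5 + 2*r (Y(r) = -5 + (r + r) = -5 + 2*r)
d = 1/13 ≈ 0.076923
(j(Y(0)) + d)² = ((-5 + 2*0) + 1/13)² = ((-5 + 0) + 1/13)² = (-5 + 1/13)² = (-64/13)² = 4096/169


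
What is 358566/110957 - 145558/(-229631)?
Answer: 98488548152/25479166867 ≈ 3.8655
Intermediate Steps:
358566/110957 - 145558/(-229631) = 358566*(1/110957) - 145558*(-1/229631) = 358566/110957 + 145558/229631 = 98488548152/25479166867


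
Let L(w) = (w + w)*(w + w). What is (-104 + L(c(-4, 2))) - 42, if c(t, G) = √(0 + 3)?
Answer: -134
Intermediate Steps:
c(t, G) = √3
L(w) = 4*w² (L(w) = (2*w)*(2*w) = 4*w²)
(-104 + L(c(-4, 2))) - 42 = (-104 + 4*(√3)²) - 42 = (-104 + 4*3) - 42 = (-104 + 12) - 42 = -92 - 42 = -134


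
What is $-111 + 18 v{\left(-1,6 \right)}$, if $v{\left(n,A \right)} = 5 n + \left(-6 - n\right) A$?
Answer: $-741$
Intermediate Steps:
$v{\left(n,A \right)} = 5 n + A \left(-6 - n\right)$
$-111 + 18 v{\left(-1,6 \right)} = -111 + 18 \left(\left(-6\right) 6 + 5 \left(-1\right) - 6 \left(-1\right)\right) = -111 + 18 \left(-36 - 5 + 6\right) = -111 + 18 \left(-35\right) = -111 - 630 = -741$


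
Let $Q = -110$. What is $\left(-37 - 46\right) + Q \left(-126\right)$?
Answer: $13777$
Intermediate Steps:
$\left(-37 - 46\right) + Q \left(-126\right) = \left(-37 - 46\right) - -13860 = -83 + 13860 = 13777$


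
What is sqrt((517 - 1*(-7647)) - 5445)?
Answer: sqrt(2719) ≈ 52.144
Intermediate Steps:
sqrt((517 - 1*(-7647)) - 5445) = sqrt((517 + 7647) - 5445) = sqrt(8164 - 5445) = sqrt(2719)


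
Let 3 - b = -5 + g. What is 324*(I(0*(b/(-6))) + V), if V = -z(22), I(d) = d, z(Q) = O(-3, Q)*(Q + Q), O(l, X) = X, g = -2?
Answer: -313632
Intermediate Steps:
b = 10 (b = 3 - (-5 - 2) = 3 - 1*(-7) = 3 + 7 = 10)
z(Q) = 2*Q² (z(Q) = Q*(Q + Q) = Q*(2*Q) = 2*Q²)
V = -968 (V = -2*22² = -2*484 = -1*968 = -968)
324*(I(0*(b/(-6))) + V) = 324*(0*(10/(-6)) - 968) = 324*(0*(10*(-⅙)) - 968) = 324*(0*(-5/3) - 968) = 324*(0 - 968) = 324*(-968) = -313632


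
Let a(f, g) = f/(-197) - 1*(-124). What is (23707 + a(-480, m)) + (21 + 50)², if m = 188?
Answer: 5688264/197 ≈ 28874.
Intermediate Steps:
a(f, g) = 124 - f/197 (a(f, g) = f*(-1/197) + 124 = -f/197 + 124 = 124 - f/197)
(23707 + a(-480, m)) + (21 + 50)² = (23707 + (124 - 1/197*(-480))) + (21 + 50)² = (23707 + (124 + 480/197)) + 71² = (23707 + 24908/197) + 5041 = 4695187/197 + 5041 = 5688264/197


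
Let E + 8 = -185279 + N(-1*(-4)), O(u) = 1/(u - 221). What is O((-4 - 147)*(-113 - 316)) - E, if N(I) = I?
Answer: 11961499915/64558 ≈ 1.8528e+5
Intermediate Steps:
O(u) = 1/(-221 + u)
E = -185283 (E = -8 + (-185279 - 1*(-4)) = -8 + (-185279 + 4) = -8 - 185275 = -185283)
O((-4 - 147)*(-113 - 316)) - E = 1/(-221 + (-4 - 147)*(-113 - 316)) - 1*(-185283) = 1/(-221 - 151*(-429)) + 185283 = 1/(-221 + 64779) + 185283 = 1/64558 + 185283 = 11961499915/64558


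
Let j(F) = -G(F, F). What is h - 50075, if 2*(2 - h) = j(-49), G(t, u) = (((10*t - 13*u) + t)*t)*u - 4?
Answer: 67574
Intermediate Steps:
G(t, u) = -4 + t*u*(-13*u + 11*t) (G(t, u) = (((-13*u + 10*t) + t)*t)*u - 4 = ((-13*u + 11*t)*t)*u - 4 = (t*(-13*u + 11*t))*u - 4 = t*u*(-13*u + 11*t) - 4 = -4 + t*u*(-13*u + 11*t))
j(F) = 4 + 2*F³ (j(F) = -(-4 - 13*F*F² + 11*F*F²) = -(-4 - 13*F³ + 11*F³) = -(-4 - 2*F³) = 4 + 2*F³)
h = 117649 (h = 2 - (4 + 2*(-49)³)/2 = 2 - (4 + 2*(-117649))/2 = 2 - (4 - 235298)/2 = 2 - ½*(-235294) = 2 + 117647 = 117649)
h - 50075 = 117649 - 50075 = 67574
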